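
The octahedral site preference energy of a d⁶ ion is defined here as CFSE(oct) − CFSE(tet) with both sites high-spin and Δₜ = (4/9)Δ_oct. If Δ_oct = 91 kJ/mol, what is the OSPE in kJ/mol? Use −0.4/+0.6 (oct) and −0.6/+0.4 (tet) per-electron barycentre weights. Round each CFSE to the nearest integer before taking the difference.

-12

Octahedral (high-spin): t₂g⁴ eg², CFSE = 4(−0.4) + 2(+0.6) = -0.4Δ_oct = -0.4 × 91 = -36 kJ/mol.
In a tetrahedral site the filling is e³ t₂³: CFSE(tet) = -0.6Δₜ = -0.6 × (4/9)(91) = -24 kJ/mol.
OSPE = -36 − (-24) = -12 kJ/mol.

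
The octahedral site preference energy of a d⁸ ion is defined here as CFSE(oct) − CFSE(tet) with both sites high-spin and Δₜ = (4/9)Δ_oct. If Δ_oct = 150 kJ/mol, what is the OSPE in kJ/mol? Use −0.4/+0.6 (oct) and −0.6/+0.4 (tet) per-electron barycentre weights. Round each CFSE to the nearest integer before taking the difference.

In an octahedral site d⁸ (HS) is t2g^6 e_g^2, giving CFSE(oct) = -1.2Δ_oct = -180 kJ/mol.
Tetrahedral e^4 t2^4 gives -0.8Δₜ = -0.8 × (4/9) × 150 = -53 kJ/mol.
OSPE = -180 − (-53) = -127 kJ/mol.

-127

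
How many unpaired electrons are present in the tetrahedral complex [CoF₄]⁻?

4

Each F⁻ contributes -1; 4 × (-1) = -4. With overall charge -1, Co is in the +3 oxidation state.
Co sits in group 9; removing 3 electrons leaves Co³⁺ with 9 − 3 = 6 d electrons.
With tetrahedral geometry the complex is necessarily high-spin.
Configuration: e³ t₂³, giving 4 unpaired electrons.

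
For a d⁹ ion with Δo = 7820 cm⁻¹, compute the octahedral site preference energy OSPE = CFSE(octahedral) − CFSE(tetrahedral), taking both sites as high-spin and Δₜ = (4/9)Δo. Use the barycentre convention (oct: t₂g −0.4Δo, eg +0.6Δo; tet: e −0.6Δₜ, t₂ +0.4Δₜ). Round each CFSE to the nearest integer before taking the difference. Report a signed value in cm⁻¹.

Octahedral high-spin t₂g⁶ eg³: CFSE = -0.6 × 7820 = -4692 cm⁻¹.
In a tetrahedral site the filling is e⁴ t₂⁵: CFSE(tet) = -0.4Δₜ = -0.4 × (4/9)(7820) = -1390 cm⁻¹.
Subtracting, OSPE = -4692 − (-1390) = -3302 cm⁻¹.

-3302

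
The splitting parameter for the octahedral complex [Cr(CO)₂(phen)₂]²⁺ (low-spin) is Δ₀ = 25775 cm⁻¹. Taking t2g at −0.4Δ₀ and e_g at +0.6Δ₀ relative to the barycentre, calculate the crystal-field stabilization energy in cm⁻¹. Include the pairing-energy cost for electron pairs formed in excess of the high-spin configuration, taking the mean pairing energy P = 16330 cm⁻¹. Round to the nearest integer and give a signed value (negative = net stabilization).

Ligand charges: 2×(+0) from CO and 2×(+0) from phen sum to +0; with overall charge +2, Cr is +2.
Cr sits in group 6; removing 2 electrons leaves Cr²⁺ with 6 − 2 = 4 d electrons.
The d⁴ electrons fill as t2g^4 e_g^0.
Orbital CFSE = 4(-0.4) + 0(0.6) = -1.6Δ₀ = -1.6 × 25775 = -41240 cm⁻¹.
Relative to high-spin t2g^3 e_g^1 (0 paired), the low-spin configuration has 1 additional pair, contributing +1 × 16330 = +16330 cm⁻¹.
Combining: -41240 + 16330 = -24910 cm⁻¹.

-24910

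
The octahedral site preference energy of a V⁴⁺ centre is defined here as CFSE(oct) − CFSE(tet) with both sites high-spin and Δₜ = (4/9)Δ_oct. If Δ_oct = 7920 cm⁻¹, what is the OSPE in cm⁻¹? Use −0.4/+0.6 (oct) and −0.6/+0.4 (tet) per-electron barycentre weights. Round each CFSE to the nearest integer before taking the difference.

V⁴⁺: group 5, so d-count = 5 − 4 = 1.
Octahedral high-spin t₂g¹ eg⁰: CFSE = -0.4 × 7920 = -3168 cm⁻¹.
Tetrahedral e¹ t₂⁰ gives -0.6Δₜ = -0.6 × (4/9) × 7920 = -2112 cm⁻¹.
OSPE = CFSE(oct) − CFSE(tet) = -3168 − (-2112) = -1056 cm⁻¹.

-1056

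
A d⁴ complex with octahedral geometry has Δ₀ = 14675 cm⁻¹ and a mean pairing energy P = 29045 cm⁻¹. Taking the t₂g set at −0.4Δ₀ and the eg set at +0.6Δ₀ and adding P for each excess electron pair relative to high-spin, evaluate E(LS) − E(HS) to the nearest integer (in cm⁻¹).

14370

In the high-spin limit (t₂g³ eg¹) the orbital term is -0.6Δ₀ = -8805 cm⁻¹, with no excess pairing.
Low-spin: t₂g⁴ eg⁰, orbital CFSE = -1.6Δ₀ = -23480 cm⁻¹; plus 1 excess pair × P = +29045 cm⁻¹; total 5565 cm⁻¹.
Thus E(LS) − E(HS) = 14370 cm⁻¹.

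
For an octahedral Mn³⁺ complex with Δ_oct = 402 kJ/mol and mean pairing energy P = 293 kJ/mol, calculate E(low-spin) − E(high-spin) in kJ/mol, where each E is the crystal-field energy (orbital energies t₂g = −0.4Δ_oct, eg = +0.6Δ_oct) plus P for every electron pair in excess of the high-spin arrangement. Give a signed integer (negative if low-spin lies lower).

-109

Group 7 minus oxidation state +3 gives a d⁴ configuration for Mn³⁺.
In the high-spin limit (t₂g³ eg¹) the orbital term is -0.6Δ_oct = -241 kJ/mol, with no excess pairing.
Low-spin t₂g⁴ eg⁰ gives -1.6Δ_oct = -643 kJ/mol, but forming 1 extra pair costs 1P = 293 kJ/mol, so E(LS) = -643 + 293 = -350 kJ/mol.
Thus E(LS) − E(HS) = -109 kJ/mol.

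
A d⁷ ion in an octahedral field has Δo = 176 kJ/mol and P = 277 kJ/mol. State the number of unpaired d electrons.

With Δo < P the complex is high-spin.
Configuration: t₂g⁵ eg².
Unpaired electrons: 3.

3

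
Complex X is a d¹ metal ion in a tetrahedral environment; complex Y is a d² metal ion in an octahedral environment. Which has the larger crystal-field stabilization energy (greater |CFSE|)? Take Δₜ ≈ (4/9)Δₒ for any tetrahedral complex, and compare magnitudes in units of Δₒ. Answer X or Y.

X: Tetrahedral splitting is small, so the complex is high-spin; e¹ t₂⁰, CFSE = -0.6Δₜ ≈ -0.27Δₒ.
Y: t₂g² eg⁰, CFSE = -0.8Δₒ.
So Y has the larger |CFSE|.

Y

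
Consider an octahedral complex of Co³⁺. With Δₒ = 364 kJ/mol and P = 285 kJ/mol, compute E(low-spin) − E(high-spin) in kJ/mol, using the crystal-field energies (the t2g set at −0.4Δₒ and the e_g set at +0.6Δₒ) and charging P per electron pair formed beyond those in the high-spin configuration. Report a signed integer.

-158

Co is in group 9, so Co³⁺ is d⁶ (9 − 3 = 6).
High-spin: t2g^4 e_g^2, CFSE = -0.4Δₒ = -146 kJ/mol.
For low-spin the configuration is t2g^6 e_g^0: orbital energy -2.4 × 364 = -874 kJ/mol, and 2 additional pairs relative to high-spin add 570 kJ/mol, giving -304 kJ/mol.
E(LS) − E(HS) = -304 − (-146) = -158 kJ/mol.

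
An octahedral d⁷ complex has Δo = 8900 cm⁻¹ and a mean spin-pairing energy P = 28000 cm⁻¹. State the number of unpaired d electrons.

With Δo < P the complex is high-spin.
Configuration: t2g^5 e_g^2.
Unpaired electrons: 3.

3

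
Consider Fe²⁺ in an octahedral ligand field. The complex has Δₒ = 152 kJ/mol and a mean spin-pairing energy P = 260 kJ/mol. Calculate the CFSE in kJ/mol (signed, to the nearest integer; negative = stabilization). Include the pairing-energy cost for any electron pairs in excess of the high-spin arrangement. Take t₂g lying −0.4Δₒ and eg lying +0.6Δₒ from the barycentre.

-61

Fe sits in group 8; removing 2 electrons leaves Fe²⁺ with 8 − 2 = 6 d electrons.
With Δₒ < P the complex is high-spin.
Filling d⁶ accordingly: t₂g⁴ eg².
Orbital CFSE = -0.4Δₒ = -0.4 × 152 = -61 kJ/mol.
High-spin has no excess pairs, so no pairing correction applies.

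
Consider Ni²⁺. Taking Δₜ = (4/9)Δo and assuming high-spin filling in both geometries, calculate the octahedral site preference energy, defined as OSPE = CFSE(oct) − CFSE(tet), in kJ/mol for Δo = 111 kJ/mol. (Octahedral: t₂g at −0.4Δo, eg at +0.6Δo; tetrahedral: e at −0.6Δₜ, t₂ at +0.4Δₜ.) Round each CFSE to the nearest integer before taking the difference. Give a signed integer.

Ni²⁺: group 10, so d-count = 10 − 2 = 8.
Octahedral high-spin t2g^6 e_g^2: CFSE = -1.2 × 111 = -133 kJ/mol.
Tetrahedral e^4 t2^4 gives -0.8Δₜ = -0.8 × (4/9) × 111 = -39 kJ/mol.
OSPE = -133 − (-39) = -94 kJ/mol.

-94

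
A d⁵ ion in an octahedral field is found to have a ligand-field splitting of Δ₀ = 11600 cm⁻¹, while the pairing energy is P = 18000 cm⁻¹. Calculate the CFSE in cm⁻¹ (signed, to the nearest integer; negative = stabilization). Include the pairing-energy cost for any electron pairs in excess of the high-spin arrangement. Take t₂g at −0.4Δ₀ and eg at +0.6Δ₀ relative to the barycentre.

0

Since Δ₀ = 11600 cm⁻¹ < P = 18000 cm⁻¹, the complex adopts the high-spin configuration.
Configuration: t₂g³ eg².
Orbital CFSE = 0.0Δ₀ = 0.0 × 11600 = 0 cm⁻¹.
High-spin has no excess pairs, so no pairing correction applies.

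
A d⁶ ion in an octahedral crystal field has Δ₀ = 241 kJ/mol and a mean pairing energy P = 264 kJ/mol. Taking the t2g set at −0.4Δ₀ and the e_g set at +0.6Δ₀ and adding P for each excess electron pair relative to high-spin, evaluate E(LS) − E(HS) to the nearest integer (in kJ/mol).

46

High-spin: t2g^4 e_g^2, CFSE = -0.4Δ₀ = -96 kJ/mol.
Low-spin: t2g^6 e_g^0, orbital CFSE = -2.4Δ₀ = -578 kJ/mol; plus 2 excess pairs × P = +528 kJ/mol; total -50 kJ/mol.
Thus E(LS) − E(HS) = 46 kJ/mol.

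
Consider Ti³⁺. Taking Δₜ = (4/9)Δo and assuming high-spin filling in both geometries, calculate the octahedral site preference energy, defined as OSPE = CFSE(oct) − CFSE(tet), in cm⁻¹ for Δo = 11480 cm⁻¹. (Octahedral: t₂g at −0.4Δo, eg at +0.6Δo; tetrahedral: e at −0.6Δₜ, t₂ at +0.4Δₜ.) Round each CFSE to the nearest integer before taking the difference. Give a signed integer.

-1531

Ti³⁺: group 4, so d-count = 4 − 3 = 1.
In an octahedral site d¹ (HS) is t₂g¹ eg⁰, giving CFSE(oct) = -0.4Δo = -4592 cm⁻¹.
Tetrahedral e¹ t₂⁰ gives -0.6Δₜ = -0.6 × (4/9) × 11480 = -3061 cm⁻¹.
OSPE = -4592 − (-3061) = -1531 cm⁻¹.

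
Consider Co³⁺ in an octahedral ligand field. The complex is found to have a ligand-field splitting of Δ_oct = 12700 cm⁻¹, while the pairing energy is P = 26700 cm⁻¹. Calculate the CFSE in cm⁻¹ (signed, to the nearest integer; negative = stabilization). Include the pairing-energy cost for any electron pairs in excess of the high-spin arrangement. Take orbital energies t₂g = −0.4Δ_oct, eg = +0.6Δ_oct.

Co is in group 9, so Co³⁺ is d⁶ (9 − 3 = 6).
Here Δ_oct < P (12700 < 26700), so the high-spin state is favoured.
Configuration: t₂g⁴ eg².
Orbital CFSE = -0.4Δ_oct = -0.4 × 12700 = -5080 cm⁻¹.
High-spin has no excess pairs, so no pairing correction applies.

-5080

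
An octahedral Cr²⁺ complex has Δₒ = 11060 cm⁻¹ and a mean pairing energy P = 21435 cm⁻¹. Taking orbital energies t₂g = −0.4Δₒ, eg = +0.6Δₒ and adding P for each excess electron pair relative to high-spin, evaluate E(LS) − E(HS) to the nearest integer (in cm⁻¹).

10375

Cr is in group 6, so Cr²⁺ is d⁴ (6 − 2 = 4).
High-spin d⁴ fills as t₂g³ eg¹ with CFSE 3(−0.4) + 1(+0.6) = -0.6Δₒ = -6636 cm⁻¹.
Low-spin: t₂g⁴ eg⁰, orbital CFSE = -1.6Δₒ = -17696 cm⁻¹; plus 1 excess pair × P = +21435 cm⁻¹; total 3739 cm⁻¹.
The difference is 3739 − (-6636) = 10375 cm⁻¹, so high-spin lies lower.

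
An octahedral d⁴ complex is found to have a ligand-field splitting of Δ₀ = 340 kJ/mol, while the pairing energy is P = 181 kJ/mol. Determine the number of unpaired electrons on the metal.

With Δ₀ > P the complex is low-spin.
Filling d⁴ accordingly: t₂g⁴ eg⁰.
Unpaired electrons: 2.

2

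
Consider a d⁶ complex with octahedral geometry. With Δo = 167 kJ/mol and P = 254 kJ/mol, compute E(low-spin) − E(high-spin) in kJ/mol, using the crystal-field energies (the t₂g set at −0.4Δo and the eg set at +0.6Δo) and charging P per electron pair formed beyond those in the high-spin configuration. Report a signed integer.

174

High-spin d⁶ fills as t₂g⁴ eg² with CFSE 4(−0.4) + 2(+0.6) = -0.4Δo = -67 kJ/mol.
Low-spin: t₂g⁶ eg⁰, orbital CFSE = -2.4Δo = -401 kJ/mol; plus 2 excess pairs × P = +508 kJ/mol; total 107 kJ/mol.
The difference is 107 − (-67) = 174 kJ/mol, so high-spin lies lower.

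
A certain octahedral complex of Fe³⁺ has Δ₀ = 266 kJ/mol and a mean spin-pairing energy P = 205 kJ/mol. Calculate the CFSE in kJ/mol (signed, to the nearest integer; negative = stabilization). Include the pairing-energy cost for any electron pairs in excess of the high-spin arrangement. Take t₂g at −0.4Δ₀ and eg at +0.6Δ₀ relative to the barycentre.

-122

Fe is in group 8, so Fe³⁺ is d⁵ (8 − 3 = 5).
With Δ₀ > P the complex is low-spin.
Configuration: t₂g⁵ eg⁰.
Orbital CFSE = -2.0Δ₀ = -2.0 × 266 = -532 kJ/mol.
Excess pairs vs high-spin: 2 − 0 = 2; pairing cost = +410 kJ/mol.
Net CFSE = -532 + 410 = -122 kJ/mol.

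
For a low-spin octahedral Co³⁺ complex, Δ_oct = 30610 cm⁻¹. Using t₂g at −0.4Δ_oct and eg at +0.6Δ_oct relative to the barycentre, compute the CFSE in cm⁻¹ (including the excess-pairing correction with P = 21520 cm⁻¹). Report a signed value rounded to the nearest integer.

Group 9 minus oxidation state +3 gives a d⁶ configuration for Co³⁺.
The d⁶ electrons fill as t₂g⁶ eg⁰.
The orbital stabilization is -2.4Δ_oct = -2.4 × 30610 = -73464 cm⁻¹.
Pairing penalty: 3 pairs vs 1 in the high-spin reference → 2 extra × P = 43040 cm⁻¹.
Overall CFSE = -73464 + 43040 = -30424 cm⁻¹.

-30424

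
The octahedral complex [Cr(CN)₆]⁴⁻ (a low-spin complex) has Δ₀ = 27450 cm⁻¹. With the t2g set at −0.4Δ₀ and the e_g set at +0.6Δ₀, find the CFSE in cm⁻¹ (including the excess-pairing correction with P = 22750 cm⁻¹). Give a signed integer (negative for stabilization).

Each CN⁻ contributes -1; 6 × (-1) = -6. With overall charge -4, Cr is in the +2 oxidation state.
Cr sits in group 6; removing 2 electrons leaves Cr²⁺ with 6 − 2 = 4 d electrons.
Configuration: t2g^4 e_g^0.
CFSE(orbital) = 4×(-0.4Δ₀) + 0×(0.6Δ₀) = -1.6Δ₀; with Δ₀ = 27450 cm⁻¹ that is -43920 cm⁻¹.
Relative to high-spin t2g^3 e_g^1 (0 paired), the low-spin configuration has 1 additional pair, contributing +1 × 22750 = +22750 cm⁻¹.
Net CFSE = -43920 + 22750 = -21170 cm⁻¹.

-21170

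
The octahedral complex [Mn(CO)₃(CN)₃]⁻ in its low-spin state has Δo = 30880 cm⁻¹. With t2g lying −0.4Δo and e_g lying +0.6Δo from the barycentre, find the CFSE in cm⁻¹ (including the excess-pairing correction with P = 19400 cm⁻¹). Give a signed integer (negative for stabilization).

-22960

Ligand charges: 3×(+0) from CO and 3×(-1) from CN⁻ sum to -3; with overall charge -1, Mn is +2.
Mn²⁺: group 7, so d-count = 7 − 2 = 5.
Electron filling gives t2g^5 e_g^0.
The orbital stabilization is -2.0Δo = -2.0 × 30880 = -61760 cm⁻¹.
High-spin d⁵ would be t2g^3 e_g^2 with 0 pairs; low-spin has 2, so 2 excess pairs cost +2P = +38800 cm⁻¹.
Net CFSE = -61760 + 38800 = -22960 cm⁻¹.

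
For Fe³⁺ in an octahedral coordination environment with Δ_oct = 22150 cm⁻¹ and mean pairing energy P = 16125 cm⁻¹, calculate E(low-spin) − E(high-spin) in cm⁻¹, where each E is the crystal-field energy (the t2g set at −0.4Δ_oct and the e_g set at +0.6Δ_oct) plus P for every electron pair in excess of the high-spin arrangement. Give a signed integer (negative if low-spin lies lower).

-12050

Fe sits in group 8; removing 3 electrons leaves Fe³⁺ with 8 − 3 = 5 d electrons.
In the high-spin limit (t2g^3 e_g^2) the orbital term is 0.0Δ_oct = 0 cm⁻¹, with no excess pairing.
For low-spin the configuration is t2g^5 e_g^0: orbital energy -2.0 × 22150 = -44300 cm⁻¹, and 2 additional pairs relative to high-spin add 32250 cm⁻¹, giving -12050 cm⁻¹.
The difference is -12050 − (0) = -12050 cm⁻¹, so low-spin lies lower.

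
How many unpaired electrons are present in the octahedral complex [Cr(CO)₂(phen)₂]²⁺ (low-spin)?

Ligand charges: 2×(+0) from CO and 2×(+0) from phen sum to +0; with overall charge +2, Cr is +2.
Cr sits in group 6; removing 2 electrons leaves Cr²⁺ with 6 − 2 = 4 d electrons.
Configuration: t₂g⁴ eg⁰, giving 2 unpaired electrons.

2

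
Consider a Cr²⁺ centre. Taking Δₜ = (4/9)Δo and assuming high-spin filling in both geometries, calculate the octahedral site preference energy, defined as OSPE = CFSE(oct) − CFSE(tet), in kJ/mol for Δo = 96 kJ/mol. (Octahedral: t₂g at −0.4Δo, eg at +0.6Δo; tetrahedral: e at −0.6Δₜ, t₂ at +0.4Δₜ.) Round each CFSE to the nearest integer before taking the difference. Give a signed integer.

-41

Cr is in group 6, so Cr²⁺ is d⁴ (6 − 2 = 4).
Octahedral high-spin t2g^3 e_g^1: CFSE = -0.6 × 96 = -58 kJ/mol.
In a tetrahedral site the filling is e^2 t2^2: CFSE(tet) = -0.4Δₜ = -0.4 × (4/9)(96) = -17 kJ/mol.
OSPE = CFSE(oct) − CFSE(tet) = -58 − (-17) = -41 kJ/mol.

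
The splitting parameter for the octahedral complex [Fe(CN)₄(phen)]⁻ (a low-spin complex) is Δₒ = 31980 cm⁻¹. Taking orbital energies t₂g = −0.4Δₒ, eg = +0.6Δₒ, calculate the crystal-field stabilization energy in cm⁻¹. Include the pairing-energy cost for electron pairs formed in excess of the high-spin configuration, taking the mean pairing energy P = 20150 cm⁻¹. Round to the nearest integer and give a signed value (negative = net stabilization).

Ligand charges: 4×(-1) from CN⁻ and 1×(+0) from phen sum to -4; with overall charge -1, Fe is +3.
Fe is in group 8, so Fe³⁺ is d⁵ (8 − 3 = 5).
Electron filling gives t₂g⁵ eg⁰.
The orbital stabilization is -2.0Δₒ = -2.0 × 31980 = -63960 cm⁻¹.
Relative to high-spin t₂g³ eg² (0 paired), the low-spin configuration has 2 additional pairs, contributing +2 × 20150 = +40300 cm⁻¹.
Combining: -63960 + 40300 = -23660 cm⁻¹.

-23660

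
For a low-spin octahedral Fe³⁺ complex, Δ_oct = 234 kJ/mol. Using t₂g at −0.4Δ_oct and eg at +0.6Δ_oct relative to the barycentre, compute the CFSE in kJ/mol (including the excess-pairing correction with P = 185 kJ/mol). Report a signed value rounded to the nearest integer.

-98

Fe is in group 8, so Fe³⁺ is d⁵ (8 − 3 = 5).
Configuration: t₂g⁵ eg⁰.
CFSE(orbital) = 5×(-0.4Δ_oct) + 0×(0.6Δ_oct) = -2.0Δ_oct; with Δ_oct = 234 kJ/mol that is -468 kJ/mol.
High-spin d⁵ would be t₂g³ eg² with 0 pairs; low-spin has 2, so 2 excess pairs cost +2P = +370 kJ/mol.
Combining: -468 + 370 = -98 kJ/mol.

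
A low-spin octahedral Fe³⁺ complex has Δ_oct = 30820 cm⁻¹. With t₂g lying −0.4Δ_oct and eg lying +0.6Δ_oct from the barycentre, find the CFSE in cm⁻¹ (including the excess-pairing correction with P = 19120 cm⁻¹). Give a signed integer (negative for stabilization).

Fe³⁺: group 8, so d-count = 8 − 3 = 5.
The d⁵ electrons fill as t₂g⁵ eg⁰.
CFSE(orbital) = 5×(-0.4Δ_oct) + 0×(0.6Δ_oct) = -2.0Δ_oct; with Δ_oct = 30820 cm⁻¹ that is -61640 cm⁻¹.
High-spin d⁵ would be t₂g³ eg² with 0 pairs; low-spin has 2, so 2 excess pairs cost +2P = +38240 cm⁻¹.
Net CFSE = -61640 + 38240 = -23400 cm⁻¹.

-23400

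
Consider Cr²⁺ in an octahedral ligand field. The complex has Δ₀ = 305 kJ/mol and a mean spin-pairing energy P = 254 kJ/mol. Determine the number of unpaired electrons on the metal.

2

Cr sits in group 6; removing 2 electrons leaves Cr²⁺ with 6 − 2 = 4 d electrons.
Δ₀ > P, so pairing is preferred: the ground state is low-spin.
Filling d⁴ accordingly: t2g^4 e_g^0.
Unpaired electrons: 2.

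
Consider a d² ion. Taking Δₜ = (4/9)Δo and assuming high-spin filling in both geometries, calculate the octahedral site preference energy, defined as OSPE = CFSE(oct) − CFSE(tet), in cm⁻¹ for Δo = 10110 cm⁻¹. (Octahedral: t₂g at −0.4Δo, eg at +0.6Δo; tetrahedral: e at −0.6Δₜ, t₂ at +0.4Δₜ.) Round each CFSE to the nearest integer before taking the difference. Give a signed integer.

Octahedral high-spin t₂g² eg⁰: CFSE = -0.8 × 10110 = -8088 cm⁻¹.
In a tetrahedral site the filling is e² t₂⁰: CFSE(tet) = -1.2Δₜ = -1.2 × (4/9)(10110) = -5392 cm⁻¹.
OSPE = CFSE(oct) − CFSE(tet) = -8088 − (-5392) = -2696 cm⁻¹.

-2696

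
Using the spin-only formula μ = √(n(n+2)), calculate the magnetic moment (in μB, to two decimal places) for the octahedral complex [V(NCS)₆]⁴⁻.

Each NCS⁻ contributes -1; 6 × (-1) = -6. With overall charge -4, V is in the +2 oxidation state.
V sits in group 5; removing 2 electrons leaves V²⁺ with 5 − 2 = 3 d electrons.
For octahedral d³ the high- and low-spin configurations coincide.
Configuration: t2g^3 e_g^0 → 3 unpaired electrons.
μ(spin-only) = √[3(3+2)] = √15 ≈ 3.87 μB.

3.87 μB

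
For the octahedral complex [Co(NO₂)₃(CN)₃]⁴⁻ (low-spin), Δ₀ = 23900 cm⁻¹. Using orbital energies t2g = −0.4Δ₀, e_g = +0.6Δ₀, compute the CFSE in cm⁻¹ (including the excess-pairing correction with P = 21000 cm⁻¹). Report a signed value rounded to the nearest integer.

Ligand charges: 3×(-1) from NO₂⁻ and 3×(-1) from CN⁻ sum to -6; with overall charge -4, Co is +2.
Group 9 minus oxidation state +2 gives a d⁷ configuration for Co²⁺.
The d⁷ electrons fill as t2g^6 e_g^1.
Orbital CFSE = 6(-0.4) + 1(0.6) = -1.8Δ₀ = -1.8 × 23900 = -43020 cm⁻¹.
High-spin d⁷ would be t2g^5 e_g^2 with 2 pairs; low-spin has 3, so 1 excess pair costs +1P = +21000 cm⁻¹.
Overall CFSE = -43020 + 21000 = -22020 cm⁻¹.

-22020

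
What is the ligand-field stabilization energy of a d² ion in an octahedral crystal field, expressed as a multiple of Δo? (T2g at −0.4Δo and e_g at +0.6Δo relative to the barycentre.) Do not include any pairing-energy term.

For octahedral d² the high- and low-spin configurations coincide.
Configuration: t2g^2 e_g^0.
CFSE = 2(-0.4Δo) + 0(0.6Δo) = -0.8Δo + 0.0Δo = -0.8Δo.

-0.8 Δo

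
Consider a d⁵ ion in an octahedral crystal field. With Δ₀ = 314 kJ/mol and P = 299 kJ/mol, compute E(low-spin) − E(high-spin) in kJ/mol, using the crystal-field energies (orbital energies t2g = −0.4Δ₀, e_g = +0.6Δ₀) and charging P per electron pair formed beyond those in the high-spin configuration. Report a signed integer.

-30

High-spin d⁵ fills as t2g^3 e_g^2 with CFSE 3(−0.4) + 2(+0.6) = 0.0Δ₀ = 0 kJ/mol.
For low-spin the configuration is t2g^5 e_g^0: orbital energy -2.0 × 314 = -628 kJ/mol, and 2 additional pairs relative to high-spin add 598 kJ/mol, giving -30 kJ/mol.
The difference is -30 − (0) = -30 kJ/mol, so low-spin lies lower.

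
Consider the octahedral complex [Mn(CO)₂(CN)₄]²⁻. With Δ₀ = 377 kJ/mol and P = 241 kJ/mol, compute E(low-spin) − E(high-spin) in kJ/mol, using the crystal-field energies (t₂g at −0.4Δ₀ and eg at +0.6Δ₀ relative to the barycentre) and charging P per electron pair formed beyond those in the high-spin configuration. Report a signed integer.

-272

Ligand charges: 2×(+0) from CO and 4×(-1) from CN⁻ sum to -4; with overall charge -2, Mn is +2.
Group 7 minus oxidation state +2 gives a d⁵ configuration for Mn²⁺.
In the high-spin limit (t₂g³ eg²) the orbital term is 0.0Δ₀ = 0 kJ/mol, with no excess pairing.
Low-spin t₂g⁵ eg⁰ gives -2.0Δ₀ = -754 kJ/mol, but forming 2 extra pairs costs 2P = 482 kJ/mol, so E(LS) = -754 + 482 = -272 kJ/mol.
E(LS) − E(HS) = -272 − (0) = -272 kJ/mol.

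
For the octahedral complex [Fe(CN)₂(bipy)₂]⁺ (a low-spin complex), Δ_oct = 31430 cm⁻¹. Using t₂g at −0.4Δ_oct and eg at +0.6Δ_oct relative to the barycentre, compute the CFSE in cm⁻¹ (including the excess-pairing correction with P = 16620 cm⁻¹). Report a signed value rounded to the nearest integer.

Ligand charges: 2×(-1) from CN⁻ and 2×(+0) from bipy sum to -2; with overall charge +1, Fe is +3.
Fe³⁺: group 8, so d-count = 8 − 3 = 5.
Electron filling gives t₂g⁵ eg⁰.
The orbital stabilization is -2.0Δ_oct = -2.0 × 31430 = -62860 cm⁻¹.
Pairing penalty: 2 pairs vs 0 in the high-spin reference → 2 extra × P = 33240 cm⁻¹.
Combining: -62860 + 33240 = -29620 cm⁻¹.

-29620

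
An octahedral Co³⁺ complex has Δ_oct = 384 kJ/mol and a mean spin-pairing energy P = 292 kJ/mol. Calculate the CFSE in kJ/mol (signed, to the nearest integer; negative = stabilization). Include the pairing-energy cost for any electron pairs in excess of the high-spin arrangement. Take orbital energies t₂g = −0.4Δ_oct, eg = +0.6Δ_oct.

-338

Group 9 minus oxidation state +3 gives a d⁶ configuration for Co³⁺.
Since Δ_oct = 384 kJ/mol > P = 292 kJ/mol, the complex adopts the low-spin configuration.
Configuration: t₂g⁶ eg⁰.
Orbital CFSE = -2.4Δ_oct = -2.4 × 384 = -922 kJ/mol.
Excess pairs vs high-spin: 3 − 1 = 2; pairing cost = +584 kJ/mol.
Net CFSE = -922 + 584 = -338 kJ/mol.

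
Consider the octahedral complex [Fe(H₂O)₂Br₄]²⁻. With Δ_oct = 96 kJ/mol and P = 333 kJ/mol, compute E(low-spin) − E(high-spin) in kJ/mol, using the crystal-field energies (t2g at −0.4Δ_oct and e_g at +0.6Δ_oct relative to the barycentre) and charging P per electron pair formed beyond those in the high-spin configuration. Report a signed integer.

474

Ligand charges: 2×(+0) from H₂O and 4×(-1) from Br⁻ sum to -4; with overall charge -2, Fe is +2.
Fe sits in group 8; removing 2 electrons leaves Fe²⁺ with 8 − 2 = 6 d electrons.
High-spin d⁶ fills as t2g^4 e_g^2 with CFSE 4(−0.4) + 2(+0.6) = -0.4Δ_oct = -38 kJ/mol.
Low-spin: t2g^6 e_g^0, orbital CFSE = -2.4Δ_oct = -230 kJ/mol; plus 2 excess pairs × P = +666 kJ/mol; total 436 kJ/mol.
E(LS) − E(HS) = 436 − (-38) = 474 kJ/mol.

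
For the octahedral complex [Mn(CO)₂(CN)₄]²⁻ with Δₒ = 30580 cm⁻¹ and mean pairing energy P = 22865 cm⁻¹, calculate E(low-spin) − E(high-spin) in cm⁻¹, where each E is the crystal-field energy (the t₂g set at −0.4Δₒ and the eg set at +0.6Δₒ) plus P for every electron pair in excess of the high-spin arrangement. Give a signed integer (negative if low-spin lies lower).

Ligand charges: 2×(+0) from CO and 4×(-1) from CN⁻ sum to -4; with overall charge -2, Mn is +2.
Mn sits in group 7; removing 2 electrons leaves Mn²⁺ with 7 − 2 = 5 d electrons.
In the high-spin limit (t₂g³ eg²) the orbital term is 0.0Δₒ = 0 cm⁻¹, with no excess pairing.
Low-spin: t₂g⁵ eg⁰, orbital CFSE = -2.0Δₒ = -61160 cm⁻¹; plus 2 excess pairs × P = +45730 cm⁻¹; total -15430 cm⁻¹.
Thus E(LS) − E(HS) = -15430 cm⁻¹.

-15430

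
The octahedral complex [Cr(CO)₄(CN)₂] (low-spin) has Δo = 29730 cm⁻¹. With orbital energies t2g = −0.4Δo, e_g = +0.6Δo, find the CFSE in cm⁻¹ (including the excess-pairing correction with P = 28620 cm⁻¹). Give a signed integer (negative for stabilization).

Ligand charges: 4×(+0) from CO and 2×(-1) from CN⁻ sum to -2; with overall charge +0, Cr is +2.
Cr²⁺: group 6, so d-count = 6 − 2 = 4.
The d⁴ electrons fill as t2g^4 e_g^0.
The orbital stabilization is -1.6Δo = -1.6 × 29730 = -47568 cm⁻¹.
Relative to high-spin t2g^3 e_g^1 (0 paired), the low-spin configuration has 1 additional pair, contributing +1 × 28620 = +28620 cm⁻¹.
Combining: -47568 + 28620 = -18948 cm⁻¹.

-18948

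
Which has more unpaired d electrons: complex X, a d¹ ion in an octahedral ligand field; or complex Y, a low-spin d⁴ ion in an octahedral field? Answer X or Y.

X: t₂g¹ eg⁰ → 1 unpaired.
Y: t₂g⁴ eg⁰ → 2 unpaired.
So Y has more unpaired electrons.

Y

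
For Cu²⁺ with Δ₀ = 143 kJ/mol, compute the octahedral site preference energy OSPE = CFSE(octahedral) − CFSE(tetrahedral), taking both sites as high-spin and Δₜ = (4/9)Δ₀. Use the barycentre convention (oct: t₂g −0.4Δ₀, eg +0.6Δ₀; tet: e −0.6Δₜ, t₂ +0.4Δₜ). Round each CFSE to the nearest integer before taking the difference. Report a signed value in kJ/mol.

-61

Cu sits in group 11; removing 2 electrons leaves Cu²⁺ with 11 − 2 = 9 d electrons.
Octahedral high-spin t2g^6 e_g^3: CFSE = -0.6 × 143 = -86 kJ/mol.
Tetrahedral e^4 t2^5 gives -0.4Δₜ = -0.4 × (4/9) × 143 = -25 kJ/mol.
Subtracting, OSPE = -86 − (-25) = -61 kJ/mol.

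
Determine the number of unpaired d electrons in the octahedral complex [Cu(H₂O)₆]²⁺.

1

H₂O is neutral, so the +2 overall charge sits on Cu: oxidation state +2.
Cu²⁺: group 11, so d-count = 11 − 2 = 9.
For octahedral d⁹ the high- and low-spin configurations coincide.
Configuration: t₂g⁶ eg³, giving 1 unpaired electron.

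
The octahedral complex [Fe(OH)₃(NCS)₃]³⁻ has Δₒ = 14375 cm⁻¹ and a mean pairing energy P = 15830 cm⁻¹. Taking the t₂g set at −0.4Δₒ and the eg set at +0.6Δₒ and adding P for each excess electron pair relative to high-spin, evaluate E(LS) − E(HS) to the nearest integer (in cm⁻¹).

2910

Ligand charges: 3×(-1) from OH⁻ and 3×(-1) from NCS⁻ sum to -6; with overall charge -3, Fe is +3.
Fe sits in group 8; removing 3 electrons leaves Fe³⁺ with 8 − 3 = 5 d electrons.
High-spin d⁵ fills as t₂g³ eg² with CFSE 3(−0.4) + 2(+0.6) = 0.0Δₒ = 0 cm⁻¹.
Low-spin t₂g⁵ eg⁰ gives -2.0Δₒ = -28750 cm⁻¹, but forming 2 extra pairs costs 2P = 31660 cm⁻¹, so E(LS) = -28750 + 31660 = 2910 cm⁻¹.
The difference is 2910 − (0) = 2910 cm⁻¹, so high-spin lies lower.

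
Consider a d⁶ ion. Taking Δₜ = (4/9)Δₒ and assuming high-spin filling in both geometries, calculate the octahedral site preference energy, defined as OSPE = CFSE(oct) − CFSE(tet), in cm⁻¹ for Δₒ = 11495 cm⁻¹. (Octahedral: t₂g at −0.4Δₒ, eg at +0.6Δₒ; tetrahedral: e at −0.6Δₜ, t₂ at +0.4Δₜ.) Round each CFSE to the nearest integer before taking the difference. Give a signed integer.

In an octahedral site d⁶ (HS) is t2g^4 e_g^2, giving CFSE(oct) = -0.4Δₒ = -4598 cm⁻¹.
In a tetrahedral site the filling is e^3 t2^3: CFSE(tet) = -0.6Δₜ = -0.6 × (4/9)(11495) = -3065 cm⁻¹.
OSPE = CFSE(oct) − CFSE(tet) = -4598 − (-3065) = -1533 cm⁻¹.

-1533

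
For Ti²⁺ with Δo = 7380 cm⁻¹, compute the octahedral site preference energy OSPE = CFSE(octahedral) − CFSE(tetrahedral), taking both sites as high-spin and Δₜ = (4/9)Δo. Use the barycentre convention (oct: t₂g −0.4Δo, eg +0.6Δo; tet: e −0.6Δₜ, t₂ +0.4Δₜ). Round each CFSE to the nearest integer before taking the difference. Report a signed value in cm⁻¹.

-1968

Ti sits in group 4; removing 2 electrons leaves Ti²⁺ with 4 − 2 = 2 d electrons.
Octahedral (high-spin): t₂g² eg⁰, CFSE = 2(−0.4) + 0(+0.6) = -0.8Δo = -0.8 × 7380 = -5904 cm⁻¹.
Tetrahedral e² t₂⁰ gives -1.2Δₜ = -1.2 × (4/9) × 7380 = -3936 cm⁻¹.
OSPE = CFSE(oct) − CFSE(tet) = -5904 − (-3936) = -1968 cm⁻¹.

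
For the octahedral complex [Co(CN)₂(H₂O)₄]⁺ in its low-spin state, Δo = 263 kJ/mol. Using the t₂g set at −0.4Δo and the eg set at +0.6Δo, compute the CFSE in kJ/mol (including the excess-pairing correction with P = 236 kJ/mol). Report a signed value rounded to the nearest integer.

-159

Ligand charges: 2×(-1) from CN⁻ and 4×(+0) from H₂O sum to -2; with overall charge +1, Co is +3.
Co sits in group 9; removing 3 electrons leaves Co³⁺ with 9 − 3 = 6 d electrons.
Electron filling gives t₂g⁶ eg⁰.
CFSE(orbital) = 6×(-0.4Δo) + 0×(0.6Δo) = -2.4Δo; with Δo = 263 kJ/mol that is -631 kJ/mol.
Relative to high-spin t₂g⁴ eg² (1 paired), the low-spin configuration has 2 additional pairs, contributing +2 × 236 = +472 kJ/mol.
Net CFSE = -631 + 472 = -159 kJ/mol.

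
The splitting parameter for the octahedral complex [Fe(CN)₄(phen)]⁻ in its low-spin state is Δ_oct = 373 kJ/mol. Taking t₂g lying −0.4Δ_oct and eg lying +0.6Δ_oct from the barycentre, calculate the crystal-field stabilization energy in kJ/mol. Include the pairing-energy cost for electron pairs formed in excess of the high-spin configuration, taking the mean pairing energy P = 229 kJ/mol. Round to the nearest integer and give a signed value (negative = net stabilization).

-288

Ligand charges: 4×(-1) from CN⁻ and 1×(+0) from phen sum to -4; with overall charge -1, Fe is +3.
Group 8 minus oxidation state +3 gives a d⁵ configuration for Fe³⁺.
The d⁵ electrons fill as t₂g⁵ eg⁰.
The orbital stabilization is -2.0Δ_oct = -2.0 × 373 = -746 kJ/mol.
High-spin d⁵ would be t₂g³ eg² with 0 pairs; low-spin has 2, so 2 excess pairs cost +2P = +458 kJ/mol.
Combining: -746 + 458 = -288 kJ/mol.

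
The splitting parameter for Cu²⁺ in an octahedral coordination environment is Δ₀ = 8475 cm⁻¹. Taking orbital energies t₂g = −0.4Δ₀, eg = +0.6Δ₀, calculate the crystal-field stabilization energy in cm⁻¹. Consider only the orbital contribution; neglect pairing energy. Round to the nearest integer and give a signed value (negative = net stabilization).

Group 11 minus oxidation state +2 gives a d⁹ configuration for Cu²⁺.
For octahedral d⁹ the high- and low-spin configurations coincide.
Electron filling gives t₂g⁶ eg³.
The orbital stabilization is -0.6Δ₀ = -0.6 × 8475 = -5085 cm⁻¹.

-5085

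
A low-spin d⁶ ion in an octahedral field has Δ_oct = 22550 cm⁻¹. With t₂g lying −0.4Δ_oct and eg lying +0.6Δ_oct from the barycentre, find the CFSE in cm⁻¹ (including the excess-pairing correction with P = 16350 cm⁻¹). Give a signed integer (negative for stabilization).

Configuration: t₂g⁶ eg⁰.
Orbital CFSE = 6(-0.4) + 0(0.6) = -2.4Δ_oct = -2.4 × 22550 = -54120 cm⁻¹.
Relative to high-spin t₂g⁴ eg² (1 paired), the low-spin configuration has 2 additional pairs, contributing +2 × 16350 = +32700 cm⁻¹.
Combining: -54120 + 32700 = -21420 cm⁻¹.

-21420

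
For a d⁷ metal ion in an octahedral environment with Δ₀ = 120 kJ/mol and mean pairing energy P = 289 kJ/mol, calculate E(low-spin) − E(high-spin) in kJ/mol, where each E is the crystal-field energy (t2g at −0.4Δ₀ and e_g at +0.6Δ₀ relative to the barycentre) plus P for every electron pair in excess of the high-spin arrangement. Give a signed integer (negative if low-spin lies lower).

In the high-spin limit (t2g^5 e_g^2) the orbital term is -0.8Δ₀ = -96 kJ/mol, with no excess pairing.
Low-spin: t2g^6 e_g^1, orbital CFSE = -1.8Δ₀ = -216 kJ/mol; plus 1 excess pair × P = +289 kJ/mol; total 73 kJ/mol.
Thus E(LS) − E(HS) = 169 kJ/mol.

169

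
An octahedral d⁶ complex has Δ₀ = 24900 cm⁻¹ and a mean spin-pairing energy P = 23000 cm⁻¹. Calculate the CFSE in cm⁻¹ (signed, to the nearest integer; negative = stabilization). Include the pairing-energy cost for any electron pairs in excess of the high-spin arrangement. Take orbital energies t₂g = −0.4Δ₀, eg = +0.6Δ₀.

Since Δ₀ = 24900 cm⁻¹ > P = 23000 cm⁻¹, the complex adopts the low-spin configuration.
That gives t₂g⁶ eg⁰.
Orbital CFSE = -2.4Δ₀ = -2.4 × 24900 = -59760 cm⁻¹.
Excess pairs vs high-spin: 3 − 1 = 2; pairing cost = +46000 cm⁻¹.
Net CFSE = -59760 + 46000 = -13760 cm⁻¹.

-13760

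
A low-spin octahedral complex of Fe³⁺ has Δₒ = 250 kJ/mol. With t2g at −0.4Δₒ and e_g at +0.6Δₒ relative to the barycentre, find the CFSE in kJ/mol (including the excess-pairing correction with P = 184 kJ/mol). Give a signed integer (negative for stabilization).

-132

Group 8 minus oxidation state +3 gives a d⁵ configuration for Fe³⁺.
The d⁵ electrons fill as t2g^5 e_g^0.
Orbital CFSE = 5(-0.4) + 0(0.6) = -2.0Δₒ = -2.0 × 250 = -500 kJ/mol.
High-spin d⁵ would be t2g^3 e_g^2 with 0 pairs; low-spin has 2, so 2 excess pairs cost +2P = +368 kJ/mol.
Net CFSE = -500 + 368 = -132 kJ/mol.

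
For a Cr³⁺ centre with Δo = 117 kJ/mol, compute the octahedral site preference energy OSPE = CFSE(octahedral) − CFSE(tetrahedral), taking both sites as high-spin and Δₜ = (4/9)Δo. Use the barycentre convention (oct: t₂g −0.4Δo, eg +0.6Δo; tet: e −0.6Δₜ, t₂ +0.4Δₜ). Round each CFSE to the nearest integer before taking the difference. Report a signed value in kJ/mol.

Cr sits in group 6; removing 3 electrons leaves Cr³⁺ with 6 − 3 = 3 d electrons.
Octahedral (high-spin): t₂g³ eg⁰, CFSE = 3(−0.4) + 0(+0.6) = -1.2Δo = -1.2 × 117 = -140 kJ/mol.
Tetrahedral e² t₂¹ gives -0.8Δₜ = -0.8 × (4/9) × 117 = -42 kJ/mol.
OSPE = CFSE(oct) − CFSE(tet) = -140 − (-42) = -98 kJ/mol.

-98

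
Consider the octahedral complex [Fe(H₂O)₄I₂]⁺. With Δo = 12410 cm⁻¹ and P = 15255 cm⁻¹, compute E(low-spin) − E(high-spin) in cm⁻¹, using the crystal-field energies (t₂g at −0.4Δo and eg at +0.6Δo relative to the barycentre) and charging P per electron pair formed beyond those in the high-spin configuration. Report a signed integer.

5690

Ligand charges: 4×(+0) from H₂O and 2×(-1) from I⁻ sum to -2; with overall charge +1, Fe is +3.
Fe³⁺: group 8, so d-count = 8 − 3 = 5.
High-spin d⁵ fills as t₂g³ eg² with CFSE 3(−0.4) + 2(+0.6) = 0.0Δo = 0 cm⁻¹.
Low-spin: t₂g⁵ eg⁰, orbital CFSE = -2.0Δo = -24820 cm⁻¹; plus 2 excess pairs × P = +30510 cm⁻¹; total 5690 cm⁻¹.
Thus E(LS) − E(HS) = 5690 cm⁻¹.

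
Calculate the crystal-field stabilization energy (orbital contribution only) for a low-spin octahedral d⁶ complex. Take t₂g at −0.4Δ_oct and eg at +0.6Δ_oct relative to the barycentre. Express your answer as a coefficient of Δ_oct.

Configuration: t₂g⁶ eg⁰.
CFSE = 6(-0.4Δ_oct) + 0(0.6Δ_oct) = -2.4Δ_oct + 0.0Δ_oct = -2.4Δ_oct.

-2.4 Δ_oct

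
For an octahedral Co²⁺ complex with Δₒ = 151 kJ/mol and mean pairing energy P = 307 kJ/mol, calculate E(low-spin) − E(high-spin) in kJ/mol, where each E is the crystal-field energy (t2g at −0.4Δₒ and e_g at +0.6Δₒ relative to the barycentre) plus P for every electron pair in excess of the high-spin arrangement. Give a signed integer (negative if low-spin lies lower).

156

Group 9 minus oxidation state +2 gives a d⁷ configuration for Co²⁺.
High-spin: t2g^5 e_g^2, CFSE = -0.8Δₒ = -121 kJ/mol.
Low-spin: t2g^6 e_g^1, orbital CFSE = -1.8Δₒ = -272 kJ/mol; plus 1 excess pair × P = +307 kJ/mol; total 35 kJ/mol.
Thus E(LS) − E(HS) = 156 kJ/mol.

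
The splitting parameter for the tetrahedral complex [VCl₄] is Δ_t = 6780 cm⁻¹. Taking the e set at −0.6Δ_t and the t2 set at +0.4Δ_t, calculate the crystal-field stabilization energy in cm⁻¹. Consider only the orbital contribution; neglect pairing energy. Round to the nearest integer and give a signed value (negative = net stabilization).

Each Cl⁻ contributes -1; 4 × (-1) = -4. With overall charge +0, V is in the +4 oxidation state.
Group 5 minus oxidation state +4 gives a d¹ configuration for V⁴⁺.
Tetrahedral fields are weak (Δₜ ≈ 4/9 Δₒ), so electrons fill high-spin.
Configuration: e^1 t2^0.
Orbital CFSE = 1(-0.6) + 0(0.4) = -0.6Δ_t = -0.6 × 6780 = -4068 cm⁻¹.

-4068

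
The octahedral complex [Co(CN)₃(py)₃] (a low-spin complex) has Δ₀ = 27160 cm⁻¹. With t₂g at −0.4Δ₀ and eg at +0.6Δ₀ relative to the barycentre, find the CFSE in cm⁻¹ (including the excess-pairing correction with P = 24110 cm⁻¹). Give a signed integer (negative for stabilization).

Ligand charges: 3×(-1) from CN⁻ and 3×(+0) from py sum to -3; with overall charge +0, Co is +3.
Group 9 minus oxidation state +3 gives a d⁶ configuration for Co³⁺.
The d⁶ electrons fill as t₂g⁶ eg⁰.
CFSE(orbital) = 6×(-0.4Δ₀) + 0×(0.6Δ₀) = -2.4Δ₀; with Δ₀ = 27160 cm⁻¹ that is -65184 cm⁻¹.
Pairing penalty: 3 pairs vs 1 in the high-spin reference → 2 extra × P = 48220 cm⁻¹.
Overall CFSE = -65184 + 48220 = -16964 cm⁻¹.

-16964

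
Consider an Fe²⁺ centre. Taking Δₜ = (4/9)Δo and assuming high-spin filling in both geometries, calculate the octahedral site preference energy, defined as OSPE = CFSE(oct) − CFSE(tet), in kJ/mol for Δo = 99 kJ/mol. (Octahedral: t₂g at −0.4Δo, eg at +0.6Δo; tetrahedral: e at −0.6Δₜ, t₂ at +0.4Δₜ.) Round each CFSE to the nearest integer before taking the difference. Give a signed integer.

Fe²⁺: group 8, so d-count = 8 − 2 = 6.
In an octahedral site d⁶ (HS) is t2g^4 e_g^2, giving CFSE(oct) = -0.4Δo = -40 kJ/mol.
Tetrahedral e^3 t2^3 gives -0.6Δₜ = -0.6 × (4/9) × 99 = -26 kJ/mol.
Subtracting, OSPE = -40 − (-26) = -14 kJ/mol.

-14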